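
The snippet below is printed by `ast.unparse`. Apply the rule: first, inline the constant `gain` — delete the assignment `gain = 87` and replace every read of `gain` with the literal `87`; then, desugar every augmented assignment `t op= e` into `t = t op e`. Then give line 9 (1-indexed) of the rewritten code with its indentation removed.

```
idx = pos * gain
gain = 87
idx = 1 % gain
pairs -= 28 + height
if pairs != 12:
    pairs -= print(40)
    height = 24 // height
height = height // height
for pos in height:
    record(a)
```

Transformed code:
idx = pos * 87
idx = 1 % 87
pairs = pairs - (28 + height)
if pairs != 12:
    pairs = pairs - print(40)
    height = 24 // height
height = height // height
for pos in height:
    record(a)

record(a)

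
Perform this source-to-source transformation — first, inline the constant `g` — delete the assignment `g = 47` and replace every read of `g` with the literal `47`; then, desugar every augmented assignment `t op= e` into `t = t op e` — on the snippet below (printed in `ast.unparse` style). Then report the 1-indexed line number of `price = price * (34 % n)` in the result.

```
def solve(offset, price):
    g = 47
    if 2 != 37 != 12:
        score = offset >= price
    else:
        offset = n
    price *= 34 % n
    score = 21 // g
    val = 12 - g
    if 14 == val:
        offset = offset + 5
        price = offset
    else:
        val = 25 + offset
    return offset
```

6

Transformed code:
def solve(offset, price):
    if 2 != 37 != 12:
        score = offset >= price
    else:
        offset = n
    price = price * (34 % n)
    score = 21 // 47
    val = 12 - 47
    if 14 == val:
        offset = offset + 5
        price = offset
    else:
        val = 25 + offset
    return offset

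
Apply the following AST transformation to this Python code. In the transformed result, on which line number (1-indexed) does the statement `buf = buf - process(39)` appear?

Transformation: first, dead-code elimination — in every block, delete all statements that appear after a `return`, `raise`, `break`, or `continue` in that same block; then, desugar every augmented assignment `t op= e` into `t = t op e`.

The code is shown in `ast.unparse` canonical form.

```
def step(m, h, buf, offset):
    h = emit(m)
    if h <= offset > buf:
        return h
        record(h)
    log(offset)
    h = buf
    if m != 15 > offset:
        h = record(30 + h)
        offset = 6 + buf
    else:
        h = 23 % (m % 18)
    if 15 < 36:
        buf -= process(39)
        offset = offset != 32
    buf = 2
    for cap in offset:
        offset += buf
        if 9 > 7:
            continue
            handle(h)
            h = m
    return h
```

Transformed code:
def step(m, h, buf, offset):
    h = emit(m)
    if h <= offset > buf:
        return h
    log(offset)
    h = buf
    if m != 15 > offset:
        h = record(30 + h)
        offset = 6 + buf
    else:
        h = 23 % (m % 18)
    if 15 < 36:
        buf = buf - process(39)
        offset = offset != 32
    buf = 2
    for cap in offset:
        offset = offset + buf
        if 9 > 7:
            continue
    return h

13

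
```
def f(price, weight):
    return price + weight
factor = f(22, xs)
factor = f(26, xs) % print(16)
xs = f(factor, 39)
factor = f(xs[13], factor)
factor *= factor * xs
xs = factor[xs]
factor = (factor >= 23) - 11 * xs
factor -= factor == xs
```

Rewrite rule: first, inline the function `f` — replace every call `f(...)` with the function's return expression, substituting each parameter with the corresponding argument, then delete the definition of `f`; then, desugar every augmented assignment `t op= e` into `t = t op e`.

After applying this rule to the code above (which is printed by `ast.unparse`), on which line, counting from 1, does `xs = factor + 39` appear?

Transformed code:
factor = 22 + xs
factor = (26 + xs) % print(16)
xs = factor + 39
factor = xs[13] + factor
factor = factor * (factor * xs)
xs = factor[xs]
factor = (factor >= 23) - 11 * xs
factor = factor - (factor == xs)

3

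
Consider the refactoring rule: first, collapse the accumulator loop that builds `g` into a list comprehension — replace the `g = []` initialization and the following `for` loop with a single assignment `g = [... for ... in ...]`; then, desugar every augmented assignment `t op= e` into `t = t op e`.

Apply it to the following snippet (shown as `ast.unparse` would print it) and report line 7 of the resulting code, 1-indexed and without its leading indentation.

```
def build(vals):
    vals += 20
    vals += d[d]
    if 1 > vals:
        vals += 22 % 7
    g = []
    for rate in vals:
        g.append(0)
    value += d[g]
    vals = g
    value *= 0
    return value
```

value = value + d[g]

Transformed code:
def build(vals):
    vals = vals + 20
    vals = vals + d[d]
    if 1 > vals:
        vals = vals + 22 % 7
    g = [0 for rate in vals]
    value = value + d[g]
    vals = g
    value = value * 0
    return value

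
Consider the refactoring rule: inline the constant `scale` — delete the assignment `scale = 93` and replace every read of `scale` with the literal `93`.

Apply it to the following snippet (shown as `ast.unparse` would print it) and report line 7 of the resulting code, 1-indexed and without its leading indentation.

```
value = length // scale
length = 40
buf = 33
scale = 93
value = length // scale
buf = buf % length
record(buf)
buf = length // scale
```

Transformed code:
value = length // 93
length = 40
buf = 33
value = length // 93
buf = buf % length
record(buf)
buf = length // 93

buf = length // 93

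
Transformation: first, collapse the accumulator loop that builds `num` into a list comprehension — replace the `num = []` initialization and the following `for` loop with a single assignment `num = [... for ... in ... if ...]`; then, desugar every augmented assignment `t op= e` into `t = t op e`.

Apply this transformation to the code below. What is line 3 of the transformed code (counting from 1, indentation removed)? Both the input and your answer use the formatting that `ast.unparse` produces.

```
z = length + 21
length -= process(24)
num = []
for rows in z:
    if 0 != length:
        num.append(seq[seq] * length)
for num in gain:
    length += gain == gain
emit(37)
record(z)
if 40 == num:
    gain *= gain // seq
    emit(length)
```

num = [seq[seq] * length for rows in z if 0 != length]

Transformed code:
z = length + 21
length = length - process(24)
num = [seq[seq] * length for rows in z if 0 != length]
for num in gain:
    length = length + (gain == gain)
emit(37)
record(z)
if 40 == num:
    gain = gain * (gain // seq)
    emit(length)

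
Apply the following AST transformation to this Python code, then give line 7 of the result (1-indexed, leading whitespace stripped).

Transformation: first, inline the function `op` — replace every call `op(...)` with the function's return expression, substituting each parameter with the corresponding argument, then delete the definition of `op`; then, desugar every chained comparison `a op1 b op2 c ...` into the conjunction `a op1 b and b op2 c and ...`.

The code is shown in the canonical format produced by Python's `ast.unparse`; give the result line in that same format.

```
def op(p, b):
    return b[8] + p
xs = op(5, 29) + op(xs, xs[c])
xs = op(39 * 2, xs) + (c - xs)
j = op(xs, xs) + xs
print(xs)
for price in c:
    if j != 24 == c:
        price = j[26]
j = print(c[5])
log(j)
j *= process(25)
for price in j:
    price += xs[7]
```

Transformed code:
xs = 29[8] + 5 + (xs[c][8] + xs)
xs = xs[8] + 39 * 2 + (c - xs)
j = xs[8] + xs + xs
print(xs)
for price in c:
    if j != 24 and 24 == c:
        price = j[26]
j = print(c[5])
log(j)
j *= process(25)
for price in j:
    price += xs[7]

price = j[26]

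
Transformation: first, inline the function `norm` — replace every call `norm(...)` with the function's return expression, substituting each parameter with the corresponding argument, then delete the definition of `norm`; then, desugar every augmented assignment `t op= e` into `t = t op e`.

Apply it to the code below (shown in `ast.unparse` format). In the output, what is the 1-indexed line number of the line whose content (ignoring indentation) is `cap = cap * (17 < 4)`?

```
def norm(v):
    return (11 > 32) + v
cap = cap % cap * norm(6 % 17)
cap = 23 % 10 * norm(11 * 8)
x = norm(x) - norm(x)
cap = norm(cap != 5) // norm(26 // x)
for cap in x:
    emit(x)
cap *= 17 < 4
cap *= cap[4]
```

Transformed code:
cap = cap % cap * ((11 > 32) + 6 % 17)
cap = 23 % 10 * ((11 > 32) + 11 * 8)
x = (11 > 32) + x - ((11 > 32) + x)
cap = ((11 > 32) + (cap != 5)) // ((11 > 32) + 26 // x)
for cap in x:
    emit(x)
cap = cap * (17 < 4)
cap = cap * cap[4]

7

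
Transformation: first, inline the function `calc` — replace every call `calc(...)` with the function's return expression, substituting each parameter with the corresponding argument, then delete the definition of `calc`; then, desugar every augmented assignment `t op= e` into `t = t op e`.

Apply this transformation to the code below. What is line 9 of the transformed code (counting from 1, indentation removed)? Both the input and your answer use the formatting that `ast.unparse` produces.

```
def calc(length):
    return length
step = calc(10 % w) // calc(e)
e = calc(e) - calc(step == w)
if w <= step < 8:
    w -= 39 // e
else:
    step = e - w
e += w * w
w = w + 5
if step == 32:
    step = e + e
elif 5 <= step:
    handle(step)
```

if step == 32:

Transformed code:
step = 10 % w // e
e = e - (step == w)
if w <= step < 8:
    w = w - 39 // e
else:
    step = e - w
e = e + w * w
w = w + 5
if step == 32:
    step = e + e
elif 5 <= step:
    handle(step)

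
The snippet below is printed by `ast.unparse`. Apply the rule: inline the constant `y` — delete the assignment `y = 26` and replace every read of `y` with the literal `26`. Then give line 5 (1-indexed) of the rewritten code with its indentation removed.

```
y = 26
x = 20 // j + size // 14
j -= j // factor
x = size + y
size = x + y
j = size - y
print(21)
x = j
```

Transformed code:
x = 20 // j + size // 14
j -= j // factor
x = size + 26
size = x + 26
j = size - 26
print(21)
x = j

j = size - 26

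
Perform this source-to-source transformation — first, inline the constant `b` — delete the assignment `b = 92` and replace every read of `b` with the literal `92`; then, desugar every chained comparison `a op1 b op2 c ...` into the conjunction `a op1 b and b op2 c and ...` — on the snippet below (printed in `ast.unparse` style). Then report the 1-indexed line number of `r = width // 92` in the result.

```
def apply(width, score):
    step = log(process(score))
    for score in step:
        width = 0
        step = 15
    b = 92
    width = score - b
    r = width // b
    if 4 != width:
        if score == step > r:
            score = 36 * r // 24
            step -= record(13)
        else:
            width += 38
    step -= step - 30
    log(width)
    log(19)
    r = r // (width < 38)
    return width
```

Transformed code:
def apply(width, score):
    step = log(process(score))
    for score in step:
        width = 0
        step = 15
    width = score - 92
    r = width // 92
    if 4 != width:
        if score == step and step > r:
            score = 36 * r // 24
            step -= record(13)
        else:
            width += 38
    step -= step - 30
    log(width)
    log(19)
    r = r // (width < 38)
    return width

7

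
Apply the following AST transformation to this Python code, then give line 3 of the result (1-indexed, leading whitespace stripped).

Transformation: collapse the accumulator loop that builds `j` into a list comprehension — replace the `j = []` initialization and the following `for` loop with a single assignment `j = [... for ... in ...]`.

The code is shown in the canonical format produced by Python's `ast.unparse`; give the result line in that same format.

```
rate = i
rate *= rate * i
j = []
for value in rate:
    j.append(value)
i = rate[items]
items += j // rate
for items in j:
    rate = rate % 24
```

Transformed code:
rate = i
rate *= rate * i
j = [value for value in rate]
i = rate[items]
items += j // rate
for items in j:
    rate = rate % 24

j = [value for value in rate]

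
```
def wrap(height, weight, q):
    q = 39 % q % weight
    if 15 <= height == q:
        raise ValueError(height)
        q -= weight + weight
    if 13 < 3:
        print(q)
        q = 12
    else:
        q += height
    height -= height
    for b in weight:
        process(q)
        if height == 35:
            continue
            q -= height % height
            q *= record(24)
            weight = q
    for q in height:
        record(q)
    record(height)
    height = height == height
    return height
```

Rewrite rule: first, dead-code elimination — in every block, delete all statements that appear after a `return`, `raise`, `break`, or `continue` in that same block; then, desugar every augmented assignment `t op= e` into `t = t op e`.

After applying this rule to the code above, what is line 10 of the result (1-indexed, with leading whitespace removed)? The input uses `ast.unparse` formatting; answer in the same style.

height = height - height

Transformed code:
def wrap(height, weight, q):
    q = 39 % q % weight
    if 15 <= height == q:
        raise ValueError(height)
    if 13 < 3:
        print(q)
        q = 12
    else:
        q = q + height
    height = height - height
    for b in weight:
        process(q)
        if height == 35:
            continue
    for q in height:
        record(q)
    record(height)
    height = height == height
    return height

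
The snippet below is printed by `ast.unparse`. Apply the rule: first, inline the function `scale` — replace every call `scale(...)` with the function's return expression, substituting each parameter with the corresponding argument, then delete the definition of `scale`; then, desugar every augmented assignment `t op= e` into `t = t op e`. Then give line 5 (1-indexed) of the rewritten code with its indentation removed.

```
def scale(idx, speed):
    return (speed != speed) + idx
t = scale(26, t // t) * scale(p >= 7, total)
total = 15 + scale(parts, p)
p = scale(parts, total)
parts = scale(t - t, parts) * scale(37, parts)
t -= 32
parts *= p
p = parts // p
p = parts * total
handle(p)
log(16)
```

Transformed code:
t = ((t // t != t // t) + 26) * ((total != total) + (p >= 7))
total = 15 + ((p != p) + parts)
p = (total != total) + parts
parts = ((parts != parts) + (t - t)) * ((parts != parts) + 37)
t = t - 32
parts = parts * p
p = parts // p
p = parts * total
handle(p)
log(16)

t = t - 32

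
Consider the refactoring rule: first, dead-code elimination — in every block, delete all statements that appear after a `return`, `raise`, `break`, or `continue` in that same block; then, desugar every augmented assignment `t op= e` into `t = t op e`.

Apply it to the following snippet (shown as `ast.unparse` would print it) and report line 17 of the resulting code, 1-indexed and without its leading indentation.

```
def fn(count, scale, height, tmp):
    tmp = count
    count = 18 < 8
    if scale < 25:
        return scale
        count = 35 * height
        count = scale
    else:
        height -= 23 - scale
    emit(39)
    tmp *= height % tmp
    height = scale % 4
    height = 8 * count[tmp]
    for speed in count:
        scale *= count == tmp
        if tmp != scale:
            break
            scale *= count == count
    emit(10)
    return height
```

return height

Transformed code:
def fn(count, scale, height, tmp):
    tmp = count
    count = 18 < 8
    if scale < 25:
        return scale
    else:
        height = height - (23 - scale)
    emit(39)
    tmp = tmp * (height % tmp)
    height = scale % 4
    height = 8 * count[tmp]
    for speed in count:
        scale = scale * (count == tmp)
        if tmp != scale:
            break
    emit(10)
    return height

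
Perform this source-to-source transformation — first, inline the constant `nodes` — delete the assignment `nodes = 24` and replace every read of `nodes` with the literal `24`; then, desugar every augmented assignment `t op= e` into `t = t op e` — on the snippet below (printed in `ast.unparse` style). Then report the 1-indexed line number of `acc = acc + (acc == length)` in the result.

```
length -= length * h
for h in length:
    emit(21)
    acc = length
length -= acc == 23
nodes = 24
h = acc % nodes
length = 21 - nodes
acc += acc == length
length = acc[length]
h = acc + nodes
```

8

Transformed code:
length = length - length * h
for h in length:
    emit(21)
    acc = length
length = length - (acc == 23)
h = acc % 24
length = 21 - 24
acc = acc + (acc == length)
length = acc[length]
h = acc + 24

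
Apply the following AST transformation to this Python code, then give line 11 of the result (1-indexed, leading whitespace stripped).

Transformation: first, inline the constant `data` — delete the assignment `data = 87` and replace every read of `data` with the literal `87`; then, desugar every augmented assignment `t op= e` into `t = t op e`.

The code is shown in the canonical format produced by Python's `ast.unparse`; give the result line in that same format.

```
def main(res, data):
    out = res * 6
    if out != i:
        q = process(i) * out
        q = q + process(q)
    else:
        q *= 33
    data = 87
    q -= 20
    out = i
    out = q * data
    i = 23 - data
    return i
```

Transformed code:
def main(res, data):
    out = res * 6
    if out != i:
        q = process(i) * out
        q = q + process(q)
    else:
        q = q * 33
    q = q - 20
    out = i
    out = q * 87
    i = 23 - 87
    return i

i = 23 - 87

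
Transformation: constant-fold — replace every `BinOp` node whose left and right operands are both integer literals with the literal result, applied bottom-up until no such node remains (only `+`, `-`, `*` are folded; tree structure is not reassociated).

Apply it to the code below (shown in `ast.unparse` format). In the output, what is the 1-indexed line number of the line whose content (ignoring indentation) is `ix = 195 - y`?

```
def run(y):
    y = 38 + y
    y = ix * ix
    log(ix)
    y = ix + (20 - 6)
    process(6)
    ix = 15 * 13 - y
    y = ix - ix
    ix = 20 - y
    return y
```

7

Transformed code:
def run(y):
    y = 38 + y
    y = ix * ix
    log(ix)
    y = ix + 14
    process(6)
    ix = 195 - y
    y = ix - ix
    ix = 20 - y
    return y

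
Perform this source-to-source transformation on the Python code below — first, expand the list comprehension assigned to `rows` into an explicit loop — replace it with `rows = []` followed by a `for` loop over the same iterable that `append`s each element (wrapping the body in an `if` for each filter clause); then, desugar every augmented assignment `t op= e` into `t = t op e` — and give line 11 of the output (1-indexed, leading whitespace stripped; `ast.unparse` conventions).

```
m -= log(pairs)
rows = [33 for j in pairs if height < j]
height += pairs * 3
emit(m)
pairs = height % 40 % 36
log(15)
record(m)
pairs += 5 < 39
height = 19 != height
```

Transformed code:
m = m - log(pairs)
rows = []
for j in pairs:
    if height < j:
        rows.append(33)
height = height + pairs * 3
emit(m)
pairs = height % 40 % 36
log(15)
record(m)
pairs = pairs + (5 < 39)
height = 19 != height

pairs = pairs + (5 < 39)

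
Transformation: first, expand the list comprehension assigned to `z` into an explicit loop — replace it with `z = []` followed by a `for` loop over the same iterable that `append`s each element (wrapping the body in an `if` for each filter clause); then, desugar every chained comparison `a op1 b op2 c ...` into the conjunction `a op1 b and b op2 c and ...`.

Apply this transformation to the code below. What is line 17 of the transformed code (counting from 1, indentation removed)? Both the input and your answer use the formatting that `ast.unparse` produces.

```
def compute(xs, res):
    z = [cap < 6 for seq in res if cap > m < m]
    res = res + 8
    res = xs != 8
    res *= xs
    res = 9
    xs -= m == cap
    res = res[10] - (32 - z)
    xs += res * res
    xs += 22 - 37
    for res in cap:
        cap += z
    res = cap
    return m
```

Transformed code:
def compute(xs, res):
    z = []
    for seq in res:
        if cap > m and m < m:
            z.append(cap < 6)
    res = res + 8
    res = xs != 8
    res *= xs
    res = 9
    xs -= m == cap
    res = res[10] - (32 - z)
    xs += res * res
    xs += 22 - 37
    for res in cap:
        cap += z
    res = cap
    return m

return m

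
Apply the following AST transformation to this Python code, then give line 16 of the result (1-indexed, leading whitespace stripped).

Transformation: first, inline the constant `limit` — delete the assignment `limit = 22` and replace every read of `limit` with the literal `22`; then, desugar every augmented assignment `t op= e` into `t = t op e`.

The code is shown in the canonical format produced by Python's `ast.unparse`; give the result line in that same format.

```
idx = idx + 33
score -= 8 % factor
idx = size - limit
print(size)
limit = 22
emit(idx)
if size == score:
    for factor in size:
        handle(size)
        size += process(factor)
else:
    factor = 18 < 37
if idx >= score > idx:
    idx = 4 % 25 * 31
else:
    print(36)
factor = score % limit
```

factor = score % 22

Transformed code:
idx = idx + 33
score = score - 8 % factor
idx = size - 22
print(size)
emit(idx)
if size == score:
    for factor in size:
        handle(size)
        size = size + process(factor)
else:
    factor = 18 < 37
if idx >= score > idx:
    idx = 4 % 25 * 31
else:
    print(36)
factor = score % 22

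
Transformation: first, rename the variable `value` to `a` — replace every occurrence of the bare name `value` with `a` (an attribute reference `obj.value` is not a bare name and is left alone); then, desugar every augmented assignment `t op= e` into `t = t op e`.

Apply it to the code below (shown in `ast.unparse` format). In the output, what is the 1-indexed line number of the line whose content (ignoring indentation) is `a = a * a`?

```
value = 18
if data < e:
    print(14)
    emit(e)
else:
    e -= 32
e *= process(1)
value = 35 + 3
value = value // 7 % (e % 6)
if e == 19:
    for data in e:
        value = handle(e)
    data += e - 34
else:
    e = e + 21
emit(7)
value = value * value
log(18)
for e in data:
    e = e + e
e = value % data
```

17

Transformed code:
a = 18
if data < e:
    print(14)
    emit(e)
else:
    e = e - 32
e = e * process(1)
a = 35 + 3
a = a // 7 % (e % 6)
if e == 19:
    for data in e:
        a = handle(e)
    data = data + (e - 34)
else:
    e = e + 21
emit(7)
a = a * a
log(18)
for e in data:
    e = e + e
e = a % data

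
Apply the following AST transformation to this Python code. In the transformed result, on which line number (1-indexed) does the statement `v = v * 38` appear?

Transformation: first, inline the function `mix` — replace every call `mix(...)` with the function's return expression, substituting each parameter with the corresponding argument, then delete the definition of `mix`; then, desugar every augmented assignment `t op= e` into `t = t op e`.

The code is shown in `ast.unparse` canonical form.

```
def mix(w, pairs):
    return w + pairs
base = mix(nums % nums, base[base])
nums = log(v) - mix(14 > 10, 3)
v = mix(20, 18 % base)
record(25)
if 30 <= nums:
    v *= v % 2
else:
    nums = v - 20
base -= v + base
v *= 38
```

Transformed code:
base = nums % nums + base[base]
nums = log(v) - ((14 > 10) + 3)
v = 20 + 18 % base
record(25)
if 30 <= nums:
    v = v * (v % 2)
else:
    nums = v - 20
base = base - (v + base)
v = v * 38

10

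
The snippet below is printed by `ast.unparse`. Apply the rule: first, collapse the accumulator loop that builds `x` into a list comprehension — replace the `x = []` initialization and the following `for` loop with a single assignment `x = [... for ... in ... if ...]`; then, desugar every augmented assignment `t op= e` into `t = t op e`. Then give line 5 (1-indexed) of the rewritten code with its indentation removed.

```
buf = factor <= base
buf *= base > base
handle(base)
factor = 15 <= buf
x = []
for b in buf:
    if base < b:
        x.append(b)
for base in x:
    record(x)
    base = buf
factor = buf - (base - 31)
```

x = [b for b in buf if base < b]

Transformed code:
buf = factor <= base
buf = buf * (base > base)
handle(base)
factor = 15 <= buf
x = [b for b in buf if base < b]
for base in x:
    record(x)
    base = buf
factor = buf - (base - 31)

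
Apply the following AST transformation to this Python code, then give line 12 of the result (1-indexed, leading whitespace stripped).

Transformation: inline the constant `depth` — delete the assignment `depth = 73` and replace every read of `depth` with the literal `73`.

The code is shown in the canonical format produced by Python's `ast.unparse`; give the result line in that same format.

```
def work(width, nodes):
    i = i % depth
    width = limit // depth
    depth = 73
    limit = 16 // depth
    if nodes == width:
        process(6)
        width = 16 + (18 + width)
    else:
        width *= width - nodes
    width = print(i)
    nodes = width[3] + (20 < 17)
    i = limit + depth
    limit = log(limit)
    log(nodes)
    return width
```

i = limit + 73

Transformed code:
def work(width, nodes):
    i = i % 73
    width = limit // 73
    limit = 16 // 73
    if nodes == width:
        process(6)
        width = 16 + (18 + width)
    else:
        width *= width - nodes
    width = print(i)
    nodes = width[3] + (20 < 17)
    i = limit + 73
    limit = log(limit)
    log(nodes)
    return width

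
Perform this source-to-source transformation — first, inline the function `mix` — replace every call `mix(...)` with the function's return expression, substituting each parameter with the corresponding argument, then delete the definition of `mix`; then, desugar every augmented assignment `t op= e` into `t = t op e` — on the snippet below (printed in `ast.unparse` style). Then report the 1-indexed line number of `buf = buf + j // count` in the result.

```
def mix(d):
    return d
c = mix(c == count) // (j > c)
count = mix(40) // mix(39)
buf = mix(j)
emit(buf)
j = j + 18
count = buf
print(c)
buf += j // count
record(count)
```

8

Transformed code:
c = (c == count) // (j > c)
count = 40 // 39
buf = j
emit(buf)
j = j + 18
count = buf
print(c)
buf = buf + j // count
record(count)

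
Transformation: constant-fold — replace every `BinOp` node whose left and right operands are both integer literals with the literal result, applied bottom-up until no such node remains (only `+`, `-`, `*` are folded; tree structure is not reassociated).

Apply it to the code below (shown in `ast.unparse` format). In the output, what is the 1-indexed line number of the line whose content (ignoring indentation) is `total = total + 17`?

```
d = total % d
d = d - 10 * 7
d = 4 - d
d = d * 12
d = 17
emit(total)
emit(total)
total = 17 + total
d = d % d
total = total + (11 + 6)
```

Transformed code:
d = total % d
d = d - 70
d = 4 - d
d = d * 12
d = 17
emit(total)
emit(total)
total = 17 + total
d = d % d
total = total + 17

10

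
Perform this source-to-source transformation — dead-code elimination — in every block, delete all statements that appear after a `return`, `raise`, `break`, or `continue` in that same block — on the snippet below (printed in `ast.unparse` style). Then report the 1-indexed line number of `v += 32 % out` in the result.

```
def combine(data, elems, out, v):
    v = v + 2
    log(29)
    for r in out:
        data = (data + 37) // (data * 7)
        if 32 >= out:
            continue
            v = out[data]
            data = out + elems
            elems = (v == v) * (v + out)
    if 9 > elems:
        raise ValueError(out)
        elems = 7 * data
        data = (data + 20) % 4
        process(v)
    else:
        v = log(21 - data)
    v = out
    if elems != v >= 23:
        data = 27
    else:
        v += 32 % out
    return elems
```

16

Transformed code:
def combine(data, elems, out, v):
    v = v + 2
    log(29)
    for r in out:
        data = (data + 37) // (data * 7)
        if 32 >= out:
            continue
    if 9 > elems:
        raise ValueError(out)
    else:
        v = log(21 - data)
    v = out
    if elems != v >= 23:
        data = 27
    else:
        v += 32 % out
    return elems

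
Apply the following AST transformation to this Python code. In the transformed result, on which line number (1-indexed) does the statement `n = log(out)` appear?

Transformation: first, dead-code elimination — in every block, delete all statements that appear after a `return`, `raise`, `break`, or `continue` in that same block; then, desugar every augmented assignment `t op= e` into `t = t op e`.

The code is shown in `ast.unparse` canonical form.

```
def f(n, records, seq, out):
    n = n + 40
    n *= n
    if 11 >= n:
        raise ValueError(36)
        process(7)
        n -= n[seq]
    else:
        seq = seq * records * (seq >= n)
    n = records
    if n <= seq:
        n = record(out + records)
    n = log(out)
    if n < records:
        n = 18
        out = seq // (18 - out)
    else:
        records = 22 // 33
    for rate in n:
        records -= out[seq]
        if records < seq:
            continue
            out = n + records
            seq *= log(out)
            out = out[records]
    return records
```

11

Transformed code:
def f(n, records, seq, out):
    n = n + 40
    n = n * n
    if 11 >= n:
        raise ValueError(36)
    else:
        seq = seq * records * (seq >= n)
    n = records
    if n <= seq:
        n = record(out + records)
    n = log(out)
    if n < records:
        n = 18
        out = seq // (18 - out)
    else:
        records = 22 // 33
    for rate in n:
        records = records - out[seq]
        if records < seq:
            continue
    return records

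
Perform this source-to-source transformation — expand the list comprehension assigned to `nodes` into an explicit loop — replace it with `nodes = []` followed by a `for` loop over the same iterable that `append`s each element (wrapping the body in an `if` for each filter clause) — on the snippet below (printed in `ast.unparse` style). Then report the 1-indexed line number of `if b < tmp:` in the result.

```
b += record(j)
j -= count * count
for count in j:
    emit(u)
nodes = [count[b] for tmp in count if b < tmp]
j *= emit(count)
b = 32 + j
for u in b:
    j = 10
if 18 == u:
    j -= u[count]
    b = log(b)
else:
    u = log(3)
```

Transformed code:
b += record(j)
j -= count * count
for count in j:
    emit(u)
nodes = []
for tmp in count:
    if b < tmp:
        nodes.append(count[b])
j *= emit(count)
b = 32 + j
for u in b:
    j = 10
if 18 == u:
    j -= u[count]
    b = log(b)
else:
    u = log(3)

7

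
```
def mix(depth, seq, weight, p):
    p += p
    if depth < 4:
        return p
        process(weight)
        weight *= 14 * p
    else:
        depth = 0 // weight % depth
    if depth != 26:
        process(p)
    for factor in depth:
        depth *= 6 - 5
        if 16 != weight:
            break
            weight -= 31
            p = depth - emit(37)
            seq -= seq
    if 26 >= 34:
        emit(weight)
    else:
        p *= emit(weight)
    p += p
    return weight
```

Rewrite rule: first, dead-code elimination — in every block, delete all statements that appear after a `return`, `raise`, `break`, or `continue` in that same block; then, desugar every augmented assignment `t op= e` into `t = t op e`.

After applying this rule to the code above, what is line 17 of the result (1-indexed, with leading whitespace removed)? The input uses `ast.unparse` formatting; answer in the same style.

Transformed code:
def mix(depth, seq, weight, p):
    p = p + p
    if depth < 4:
        return p
    else:
        depth = 0 // weight % depth
    if depth != 26:
        process(p)
    for factor in depth:
        depth = depth * (6 - 5)
        if 16 != weight:
            break
    if 26 >= 34:
        emit(weight)
    else:
        p = p * emit(weight)
    p = p + p
    return weight

p = p + p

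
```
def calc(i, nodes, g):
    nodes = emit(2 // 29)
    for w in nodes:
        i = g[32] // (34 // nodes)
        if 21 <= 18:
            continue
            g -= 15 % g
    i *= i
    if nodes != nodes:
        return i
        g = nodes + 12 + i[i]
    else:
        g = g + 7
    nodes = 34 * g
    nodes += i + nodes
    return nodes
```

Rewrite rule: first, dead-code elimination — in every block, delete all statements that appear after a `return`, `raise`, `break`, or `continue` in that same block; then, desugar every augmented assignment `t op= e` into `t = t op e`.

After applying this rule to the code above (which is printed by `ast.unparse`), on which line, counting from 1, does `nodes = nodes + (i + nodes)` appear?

Transformed code:
def calc(i, nodes, g):
    nodes = emit(2 // 29)
    for w in nodes:
        i = g[32] // (34 // nodes)
        if 21 <= 18:
            continue
    i = i * i
    if nodes != nodes:
        return i
    else:
        g = g + 7
    nodes = 34 * g
    nodes = nodes + (i + nodes)
    return nodes

13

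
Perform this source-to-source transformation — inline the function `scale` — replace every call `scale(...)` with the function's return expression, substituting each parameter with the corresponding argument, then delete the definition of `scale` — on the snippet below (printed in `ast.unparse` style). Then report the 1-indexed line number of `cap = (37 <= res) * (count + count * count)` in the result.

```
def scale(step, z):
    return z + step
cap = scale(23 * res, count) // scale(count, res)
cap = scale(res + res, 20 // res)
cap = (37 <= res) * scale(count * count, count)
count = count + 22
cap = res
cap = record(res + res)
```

3

Transformed code:
cap = (count + 23 * res) // (res + count)
cap = 20 // res + (res + res)
cap = (37 <= res) * (count + count * count)
count = count + 22
cap = res
cap = record(res + res)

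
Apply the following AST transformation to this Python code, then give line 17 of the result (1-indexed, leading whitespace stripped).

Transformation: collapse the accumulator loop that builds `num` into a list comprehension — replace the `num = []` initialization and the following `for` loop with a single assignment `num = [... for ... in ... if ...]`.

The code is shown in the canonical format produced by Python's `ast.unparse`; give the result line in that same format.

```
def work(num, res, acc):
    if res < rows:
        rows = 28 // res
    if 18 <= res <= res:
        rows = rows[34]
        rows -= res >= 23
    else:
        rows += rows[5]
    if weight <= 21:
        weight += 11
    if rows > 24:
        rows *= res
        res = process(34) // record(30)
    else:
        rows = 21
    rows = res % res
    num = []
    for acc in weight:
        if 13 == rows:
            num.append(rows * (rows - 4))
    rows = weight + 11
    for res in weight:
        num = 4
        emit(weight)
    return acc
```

Transformed code:
def work(num, res, acc):
    if res < rows:
        rows = 28 // res
    if 18 <= res <= res:
        rows = rows[34]
        rows -= res >= 23
    else:
        rows += rows[5]
    if weight <= 21:
        weight += 11
    if rows > 24:
        rows *= res
        res = process(34) // record(30)
    else:
        rows = 21
    rows = res % res
    num = [rows * (rows - 4) for acc in weight if 13 == rows]
    rows = weight + 11
    for res in weight:
        num = 4
        emit(weight)
    return acc

num = [rows * (rows - 4) for acc in weight if 13 == rows]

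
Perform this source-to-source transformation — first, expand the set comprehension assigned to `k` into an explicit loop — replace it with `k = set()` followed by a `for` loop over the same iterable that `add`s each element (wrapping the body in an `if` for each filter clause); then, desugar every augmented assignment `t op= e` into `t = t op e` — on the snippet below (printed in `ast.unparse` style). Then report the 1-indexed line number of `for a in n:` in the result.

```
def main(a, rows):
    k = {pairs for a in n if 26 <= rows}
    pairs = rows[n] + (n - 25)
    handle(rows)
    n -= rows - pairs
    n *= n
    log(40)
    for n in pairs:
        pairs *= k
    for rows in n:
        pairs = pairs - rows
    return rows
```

Transformed code:
def main(a, rows):
    k = set()
    for a in n:
        if 26 <= rows:
            k.add(pairs)
    pairs = rows[n] + (n - 25)
    handle(rows)
    n = n - (rows - pairs)
    n = n * n
    log(40)
    for n in pairs:
        pairs = pairs * k
    for rows in n:
        pairs = pairs - rows
    return rows

3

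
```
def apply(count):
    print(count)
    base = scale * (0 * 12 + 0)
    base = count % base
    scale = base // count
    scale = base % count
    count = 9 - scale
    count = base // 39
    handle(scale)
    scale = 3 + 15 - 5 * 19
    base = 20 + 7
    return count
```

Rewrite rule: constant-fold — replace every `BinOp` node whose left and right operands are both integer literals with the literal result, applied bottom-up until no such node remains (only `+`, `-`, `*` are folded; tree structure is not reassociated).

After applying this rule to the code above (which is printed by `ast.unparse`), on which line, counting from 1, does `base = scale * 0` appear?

Transformed code:
def apply(count):
    print(count)
    base = scale * 0
    base = count % base
    scale = base // count
    scale = base % count
    count = 9 - scale
    count = base // 39
    handle(scale)
    scale = -77
    base = 27
    return count

3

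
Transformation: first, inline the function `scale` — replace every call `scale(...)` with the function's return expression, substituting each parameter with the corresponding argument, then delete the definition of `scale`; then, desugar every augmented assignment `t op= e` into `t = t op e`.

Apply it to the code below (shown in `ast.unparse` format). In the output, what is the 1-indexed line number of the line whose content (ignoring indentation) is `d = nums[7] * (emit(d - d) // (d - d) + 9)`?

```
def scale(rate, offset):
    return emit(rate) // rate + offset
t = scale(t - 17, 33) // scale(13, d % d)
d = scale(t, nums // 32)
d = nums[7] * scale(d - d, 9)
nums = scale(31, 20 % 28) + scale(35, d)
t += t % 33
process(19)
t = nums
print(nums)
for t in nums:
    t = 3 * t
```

Transformed code:
t = (emit(t - 17) // (t - 17) + 33) // (emit(13) // 13 + d % d)
d = emit(t) // t + nums // 32
d = nums[7] * (emit(d - d) // (d - d) + 9)
nums = emit(31) // 31 + 20 % 28 + (emit(35) // 35 + d)
t = t + t % 33
process(19)
t = nums
print(nums)
for t in nums:
    t = 3 * t

3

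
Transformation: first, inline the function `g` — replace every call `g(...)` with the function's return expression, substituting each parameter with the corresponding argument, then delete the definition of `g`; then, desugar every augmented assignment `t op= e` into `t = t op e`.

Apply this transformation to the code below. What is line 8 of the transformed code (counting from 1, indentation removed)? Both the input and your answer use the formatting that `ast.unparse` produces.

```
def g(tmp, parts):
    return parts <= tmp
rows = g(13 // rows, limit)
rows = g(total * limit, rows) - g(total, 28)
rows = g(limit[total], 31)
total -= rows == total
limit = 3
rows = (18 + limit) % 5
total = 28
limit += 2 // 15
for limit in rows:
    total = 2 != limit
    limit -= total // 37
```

limit = limit + 2 // 15

Transformed code:
rows = limit <= 13 // rows
rows = (rows <= total * limit) - (28 <= total)
rows = 31 <= limit[total]
total = total - (rows == total)
limit = 3
rows = (18 + limit) % 5
total = 28
limit = limit + 2 // 15
for limit in rows:
    total = 2 != limit
    limit = limit - total // 37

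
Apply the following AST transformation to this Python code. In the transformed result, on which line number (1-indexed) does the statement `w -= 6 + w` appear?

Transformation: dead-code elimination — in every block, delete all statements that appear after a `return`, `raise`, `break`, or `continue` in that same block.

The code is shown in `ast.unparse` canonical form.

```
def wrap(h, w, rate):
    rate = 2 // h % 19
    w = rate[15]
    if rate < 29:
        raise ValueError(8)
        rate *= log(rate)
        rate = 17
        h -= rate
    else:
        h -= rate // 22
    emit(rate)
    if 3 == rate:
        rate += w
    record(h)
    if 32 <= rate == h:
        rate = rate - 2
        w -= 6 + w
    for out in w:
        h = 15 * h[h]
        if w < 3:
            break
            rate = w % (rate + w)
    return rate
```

Transformed code:
def wrap(h, w, rate):
    rate = 2 // h % 19
    w = rate[15]
    if rate < 29:
        raise ValueError(8)
    else:
        h -= rate // 22
    emit(rate)
    if 3 == rate:
        rate += w
    record(h)
    if 32 <= rate == h:
        rate = rate - 2
        w -= 6 + w
    for out in w:
        h = 15 * h[h]
        if w < 3:
            break
    return rate

14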